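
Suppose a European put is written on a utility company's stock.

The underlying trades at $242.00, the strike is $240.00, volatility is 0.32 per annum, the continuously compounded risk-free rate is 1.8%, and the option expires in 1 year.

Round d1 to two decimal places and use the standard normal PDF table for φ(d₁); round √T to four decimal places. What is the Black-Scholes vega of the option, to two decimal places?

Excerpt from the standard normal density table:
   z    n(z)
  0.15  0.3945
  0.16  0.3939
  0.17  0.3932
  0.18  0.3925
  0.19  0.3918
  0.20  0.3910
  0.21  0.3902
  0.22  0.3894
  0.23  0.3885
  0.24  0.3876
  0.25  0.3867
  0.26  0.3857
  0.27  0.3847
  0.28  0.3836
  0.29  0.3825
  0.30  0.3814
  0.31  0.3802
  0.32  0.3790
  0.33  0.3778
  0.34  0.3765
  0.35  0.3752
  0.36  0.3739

93.80

σ√T = 0.32 × 1.0000 = 0.3200
d₁ = [ln(242/240) + (0.018 + ½·0.32²)·1] / (σ√T) = (0.0083 + 0.0692) / 0.3200 = 0.2422 ⇒ 0.24
√T = √1 = 1.0000
φ(d₁) = φ(0.24) = 0.3876
vega = S·φ(d₁)·√T = 242·0.3876·1.0000 = 93.7992
(Call and put vega coincide under Black-Scholes.)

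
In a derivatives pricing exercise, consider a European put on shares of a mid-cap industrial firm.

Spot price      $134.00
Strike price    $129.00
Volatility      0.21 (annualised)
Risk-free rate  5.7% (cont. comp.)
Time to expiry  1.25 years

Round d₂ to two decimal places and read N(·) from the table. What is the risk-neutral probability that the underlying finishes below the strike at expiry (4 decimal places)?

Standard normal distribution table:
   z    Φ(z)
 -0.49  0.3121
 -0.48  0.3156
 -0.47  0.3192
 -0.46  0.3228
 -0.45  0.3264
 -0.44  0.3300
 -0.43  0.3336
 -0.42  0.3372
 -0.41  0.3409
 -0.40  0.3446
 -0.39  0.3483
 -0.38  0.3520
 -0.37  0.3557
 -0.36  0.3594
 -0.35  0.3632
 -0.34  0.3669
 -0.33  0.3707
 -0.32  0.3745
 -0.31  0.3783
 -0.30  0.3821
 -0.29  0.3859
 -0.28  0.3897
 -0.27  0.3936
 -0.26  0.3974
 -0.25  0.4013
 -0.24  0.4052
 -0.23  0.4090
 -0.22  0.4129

σ√T = 0.21 × 1.1180 = 0.2348
d₁ = [ln(134/129) + (0.057 + ½·0.21²)·1.25] / (σ√T) = (0.0380 + 0.0988) / 0.2348 = 0.5828 which rounds to 0.58
d₂ = 0.5828 − 0.2348 = 0.3480 which rounds to 0.35
Pr(exercise) under Q = N(−d₂) = N(-0.35) = 0.3632

0.3632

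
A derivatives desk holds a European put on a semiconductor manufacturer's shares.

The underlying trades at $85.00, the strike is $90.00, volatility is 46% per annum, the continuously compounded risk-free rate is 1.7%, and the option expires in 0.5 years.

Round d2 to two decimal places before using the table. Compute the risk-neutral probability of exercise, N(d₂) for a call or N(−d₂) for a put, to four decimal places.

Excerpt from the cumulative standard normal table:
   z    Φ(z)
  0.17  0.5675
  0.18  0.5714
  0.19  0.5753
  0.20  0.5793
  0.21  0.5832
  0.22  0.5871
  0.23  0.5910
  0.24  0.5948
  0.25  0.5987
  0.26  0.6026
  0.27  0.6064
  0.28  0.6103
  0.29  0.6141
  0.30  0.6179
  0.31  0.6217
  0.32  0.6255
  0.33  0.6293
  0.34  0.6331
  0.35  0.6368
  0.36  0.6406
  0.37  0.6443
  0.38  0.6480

0.6217

σ√T = 0.46 × 0.7071 = 0.3253
d₁ = [ln(85/90) + (0.017 + 0.46²/2)·0.5] / 0.3253 = [-0.0572 + 0.0614] / 0.3253 = 0.0130 ≈ 0.01
d₂ = d₁ − σ√T = 0.0130 − 0.3253 = -0.3122 ≈ -0.31
Pr(exercise) under Q = N(−d₂) = N(0.31) = 0.6217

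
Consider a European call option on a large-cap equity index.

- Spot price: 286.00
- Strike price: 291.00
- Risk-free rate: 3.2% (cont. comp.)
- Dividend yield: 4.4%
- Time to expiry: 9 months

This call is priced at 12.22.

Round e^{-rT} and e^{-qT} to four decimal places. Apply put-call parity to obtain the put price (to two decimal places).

19.62

e^(−qT) = e^(−0.044·0.75) = 0.9675;  e^(−rT) = e^(−0.032·0.75) = 0.9763
Put-call parity: C − P = S·e^(−qT) − K·e^(−rT) = 286·0.9675 − 291·0.9763 = 276.7050 − 284.1033 = -7.3983
P = C − (C − P) = 12.22 − (-7.3983) = 19.6183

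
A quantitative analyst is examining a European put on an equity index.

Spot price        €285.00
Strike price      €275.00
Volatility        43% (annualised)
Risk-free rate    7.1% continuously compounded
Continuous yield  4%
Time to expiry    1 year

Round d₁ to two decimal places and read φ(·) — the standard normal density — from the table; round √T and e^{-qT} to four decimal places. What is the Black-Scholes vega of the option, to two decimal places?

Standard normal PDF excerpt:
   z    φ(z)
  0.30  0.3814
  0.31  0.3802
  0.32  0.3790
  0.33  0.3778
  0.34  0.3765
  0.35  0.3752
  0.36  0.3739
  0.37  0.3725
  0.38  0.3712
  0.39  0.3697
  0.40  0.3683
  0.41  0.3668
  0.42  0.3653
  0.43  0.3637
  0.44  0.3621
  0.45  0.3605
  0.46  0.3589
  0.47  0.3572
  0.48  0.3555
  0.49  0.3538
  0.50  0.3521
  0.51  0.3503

σ√T = 0.43·√1 = 0.4300
d₁ = [ln(285/275) + (0.071 − 0.04 + ½·0.43²)·1] / (σ√T) = (0.0357 + 0.1234) / 0.4300 = 0.3702 → 0.37
√T = √1 = 1.0000
φ(d₁) = φ(0.37) = 0.3725
e^(−qT) = e^(−0.04·1) = 0.9608
vega = S·e^(−qT)·φ(d₁)·√T = 285·0.9608·0.3725·1.0000 = 102.0009

102.00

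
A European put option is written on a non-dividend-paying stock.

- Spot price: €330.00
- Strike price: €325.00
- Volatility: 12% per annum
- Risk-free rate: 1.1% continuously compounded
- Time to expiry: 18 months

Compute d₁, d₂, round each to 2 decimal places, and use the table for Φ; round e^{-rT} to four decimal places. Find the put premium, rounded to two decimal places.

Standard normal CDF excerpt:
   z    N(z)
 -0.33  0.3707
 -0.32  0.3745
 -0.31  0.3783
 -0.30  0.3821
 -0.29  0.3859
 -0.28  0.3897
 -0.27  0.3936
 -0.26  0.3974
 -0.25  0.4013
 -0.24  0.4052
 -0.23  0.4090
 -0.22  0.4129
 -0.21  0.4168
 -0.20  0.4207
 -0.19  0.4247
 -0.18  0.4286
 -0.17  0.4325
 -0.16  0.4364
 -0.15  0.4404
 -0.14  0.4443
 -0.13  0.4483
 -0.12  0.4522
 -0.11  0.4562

€14.68

σ√T = 0.12 × 1.2247 = 0.1470
d₁ = [ln(330/325) + (0.011 + 0.12²/2)·1.5] / 0.1470 = [0.0153 + 0.0273] / 0.1470 = 0.2896 → 0.29
d₂ = d₁ − σ√T = 0.2896 − 0.1470 = 0.1427 → 0.14
e^(−rT) = e^(−0.011·1.5) = 0.9836
N(−d₂) = N(-0.14) = 0.4443;  N(−d₁) = N(-0.29) = 0.3859
P = 325·0.9836·0.4443 − 330·0.3859 = 142.0294 − 127.3470 = 14.6824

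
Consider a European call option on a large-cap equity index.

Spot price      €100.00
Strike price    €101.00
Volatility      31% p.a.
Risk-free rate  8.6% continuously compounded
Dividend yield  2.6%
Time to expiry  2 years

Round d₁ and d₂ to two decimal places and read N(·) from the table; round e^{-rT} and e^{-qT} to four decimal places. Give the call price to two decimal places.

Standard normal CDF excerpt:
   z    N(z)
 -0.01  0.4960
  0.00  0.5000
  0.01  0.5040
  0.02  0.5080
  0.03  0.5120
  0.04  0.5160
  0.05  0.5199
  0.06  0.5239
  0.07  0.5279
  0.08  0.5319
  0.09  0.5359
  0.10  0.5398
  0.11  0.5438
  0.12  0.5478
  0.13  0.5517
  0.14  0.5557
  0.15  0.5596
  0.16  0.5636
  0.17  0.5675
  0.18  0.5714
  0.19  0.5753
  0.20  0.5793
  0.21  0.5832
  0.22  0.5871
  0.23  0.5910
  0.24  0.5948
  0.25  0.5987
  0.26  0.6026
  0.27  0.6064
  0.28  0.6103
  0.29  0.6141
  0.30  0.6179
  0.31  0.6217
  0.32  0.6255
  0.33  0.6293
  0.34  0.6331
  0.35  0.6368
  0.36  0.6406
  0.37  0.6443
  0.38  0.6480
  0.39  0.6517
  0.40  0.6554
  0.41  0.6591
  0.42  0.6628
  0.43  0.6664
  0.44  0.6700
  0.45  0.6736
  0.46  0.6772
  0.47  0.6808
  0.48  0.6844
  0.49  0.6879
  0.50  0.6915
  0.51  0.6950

σ√T = 0.31·√2 = 0.4384
d₁ = [ln(100/101) + (0.086 − 0.026 + ½·0.31²)·2] / (σ√T) = (-0.0100 + 0.2161) / 0.4384 = 0.4702 → 0.47
d₂ = 0.4702 − 0.4384 = 0.0318 → 0.03
e^(−qT) = e^(−0.026·2) = 0.9493;  e^(−rT) = e^(−0.086·2) = 0.8420
N(d₁) = N(0.47) = 0.6808;  N(d₂) = N(0.03) = 0.5120
C = 100·0.9493·0.6808 − 101·0.8420·0.5120 = 64.6283 − 43.5415 = 21.0868

€21.09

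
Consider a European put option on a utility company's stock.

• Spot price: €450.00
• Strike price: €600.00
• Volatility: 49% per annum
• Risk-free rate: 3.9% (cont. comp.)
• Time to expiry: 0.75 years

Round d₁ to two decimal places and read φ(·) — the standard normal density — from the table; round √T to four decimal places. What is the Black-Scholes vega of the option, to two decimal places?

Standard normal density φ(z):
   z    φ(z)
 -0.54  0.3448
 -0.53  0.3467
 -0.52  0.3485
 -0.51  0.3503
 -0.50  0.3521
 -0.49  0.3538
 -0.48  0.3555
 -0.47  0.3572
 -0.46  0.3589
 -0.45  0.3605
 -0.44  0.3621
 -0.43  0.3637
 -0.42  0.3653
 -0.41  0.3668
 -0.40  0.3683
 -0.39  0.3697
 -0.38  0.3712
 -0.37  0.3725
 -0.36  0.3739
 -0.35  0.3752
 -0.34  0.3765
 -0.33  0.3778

143.53

σ√T = 0.49 × 0.8660 = 0.4244
d₁ = [ln(450/600) + (0.039 + 0.49²/2)·0.75] / 0.4244 = [-0.2877 + 0.1193] / 0.4244 = -0.3968 ≈ -0.40
√T = √0.75 = 0.8660
φ(d₁) = φ(-0.40) = 0.3683
vega = S·φ(d₁)·√T = 450·0.3683·0.8660 = 143.5265
(The call has the same vega.)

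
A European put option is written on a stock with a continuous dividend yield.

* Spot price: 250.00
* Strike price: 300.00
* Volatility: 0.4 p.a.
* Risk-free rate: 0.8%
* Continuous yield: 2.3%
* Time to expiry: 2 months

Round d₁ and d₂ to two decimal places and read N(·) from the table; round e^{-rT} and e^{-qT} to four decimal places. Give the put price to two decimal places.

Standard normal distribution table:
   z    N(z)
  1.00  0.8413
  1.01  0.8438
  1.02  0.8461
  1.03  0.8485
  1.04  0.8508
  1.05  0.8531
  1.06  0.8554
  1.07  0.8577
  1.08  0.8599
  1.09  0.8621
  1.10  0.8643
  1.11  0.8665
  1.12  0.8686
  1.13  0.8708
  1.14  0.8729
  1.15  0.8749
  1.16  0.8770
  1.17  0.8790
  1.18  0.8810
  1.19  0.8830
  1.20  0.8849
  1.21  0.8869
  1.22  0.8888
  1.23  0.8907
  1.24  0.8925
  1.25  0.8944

σ√T = 0.4·√0.1667 = 0.1633
d₁ = [ln(250/300) + (0.008 − 0.023 + ½·0.4²)·0.1667] / (σ√T) = (-0.1823 + 0.0108) / 0.1633 = -1.0501 ⇒ -1.05
d₂ = -1.0501 − 0.1633 = -1.2134 ⇒ -1.21
exp(−qT) = exp(−0.023·0.1667) = 0.9962;  exp(−rT) = exp(−0.008·0.1667) = 0.9987
N(−d₂) = N(1.21) = 0.8869;  N(−d₁) = N(1.05) = 0.8531
P = 300·0.9987·0.8869 − 250·0.9962·0.8531 = 265.7241 − 212.4646 = 53.2596

53.26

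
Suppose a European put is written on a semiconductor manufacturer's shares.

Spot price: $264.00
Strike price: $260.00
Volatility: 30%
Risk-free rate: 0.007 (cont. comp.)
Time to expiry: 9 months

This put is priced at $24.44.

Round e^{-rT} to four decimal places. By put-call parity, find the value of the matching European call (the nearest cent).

$29.79

exp(−rT) = exp(−0.007·0.75) = 0.9948
Put-call parity: C − P = S − K·e^(−rT) = 264 − 260·0.9948 = 264 − 258.6480 = 5.3520
C = P + (C − P) = 24.44 + (5.3520) = 29.7920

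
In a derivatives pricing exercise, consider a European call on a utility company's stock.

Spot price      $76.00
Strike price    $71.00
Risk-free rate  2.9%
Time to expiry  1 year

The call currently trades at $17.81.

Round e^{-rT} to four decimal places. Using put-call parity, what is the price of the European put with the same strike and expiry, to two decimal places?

$10.78

e^(−rT) = e^(−0.029·1) = 0.9714
Put-call parity: C − P = S − K·e^(−rT) = 76 − 71·0.9714 = 76 − 68.9694 = 7.0306
P = C − (C − P) = 17.81 − (7.0306) = 10.7794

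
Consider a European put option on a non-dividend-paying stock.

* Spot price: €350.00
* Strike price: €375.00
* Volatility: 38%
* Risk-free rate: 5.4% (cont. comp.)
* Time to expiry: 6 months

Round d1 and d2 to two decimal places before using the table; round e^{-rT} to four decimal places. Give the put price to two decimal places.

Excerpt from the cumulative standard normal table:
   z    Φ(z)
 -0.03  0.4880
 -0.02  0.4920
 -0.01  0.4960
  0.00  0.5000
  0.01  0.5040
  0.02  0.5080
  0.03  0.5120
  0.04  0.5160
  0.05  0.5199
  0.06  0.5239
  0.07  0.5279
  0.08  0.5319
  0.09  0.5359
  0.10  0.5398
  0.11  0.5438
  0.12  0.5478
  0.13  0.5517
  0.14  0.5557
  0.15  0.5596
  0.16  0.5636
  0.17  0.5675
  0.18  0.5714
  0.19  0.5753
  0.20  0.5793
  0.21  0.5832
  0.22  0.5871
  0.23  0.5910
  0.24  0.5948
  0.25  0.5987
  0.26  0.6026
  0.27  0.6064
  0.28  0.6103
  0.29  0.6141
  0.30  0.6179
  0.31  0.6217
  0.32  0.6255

€46.36

σ√T = 0.38 × 0.7071 = 0.2687
d₁ = [ln(350/375) + (0.054 + ½·0.38²)·0.5] / (σ√T) = (-0.0690 + 0.0631) / 0.2687 = -0.0219 ≈ -0.02
d₂ = -0.0219 − 0.2687 = -0.2906 ≈ -0.29
e^(−rT) = e^(−0.054·0.5) = 0.9734
P = 375·0.9734·N(0.29) − 350·N(0.02) = 375·0.9734·0.6141 − 350·0.5080 = 224.1619 − 177.8000 = 46.3619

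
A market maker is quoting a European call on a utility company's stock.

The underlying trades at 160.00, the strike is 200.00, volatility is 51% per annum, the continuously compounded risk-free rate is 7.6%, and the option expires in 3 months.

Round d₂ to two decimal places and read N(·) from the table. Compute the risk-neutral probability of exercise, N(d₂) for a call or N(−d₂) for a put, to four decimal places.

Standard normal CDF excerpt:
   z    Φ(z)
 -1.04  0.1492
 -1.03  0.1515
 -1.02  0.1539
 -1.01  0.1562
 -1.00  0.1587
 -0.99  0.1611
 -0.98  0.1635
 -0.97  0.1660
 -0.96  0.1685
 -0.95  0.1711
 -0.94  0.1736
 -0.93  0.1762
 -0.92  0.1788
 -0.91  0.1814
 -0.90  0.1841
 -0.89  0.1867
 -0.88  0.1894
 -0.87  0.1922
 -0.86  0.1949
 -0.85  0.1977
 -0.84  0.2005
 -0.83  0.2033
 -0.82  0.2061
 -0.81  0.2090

0.1762

σ√T = 0.51·√0.25 = 0.2550
d₁ = [ln(160/200) + (0.076 + 0.51²/2)·0.25] / 0.2550 = [-0.2231 + 0.0515] / 0.2550 = -0.6731 ⇒ -0.67
d₂ = d₁ − σ√T = -0.6731 − 0.2550 = -0.9281 ⇒ -0.93
Risk-neutral Pr[S_T > K] = N(d₂) = N(-0.93) = 0.1762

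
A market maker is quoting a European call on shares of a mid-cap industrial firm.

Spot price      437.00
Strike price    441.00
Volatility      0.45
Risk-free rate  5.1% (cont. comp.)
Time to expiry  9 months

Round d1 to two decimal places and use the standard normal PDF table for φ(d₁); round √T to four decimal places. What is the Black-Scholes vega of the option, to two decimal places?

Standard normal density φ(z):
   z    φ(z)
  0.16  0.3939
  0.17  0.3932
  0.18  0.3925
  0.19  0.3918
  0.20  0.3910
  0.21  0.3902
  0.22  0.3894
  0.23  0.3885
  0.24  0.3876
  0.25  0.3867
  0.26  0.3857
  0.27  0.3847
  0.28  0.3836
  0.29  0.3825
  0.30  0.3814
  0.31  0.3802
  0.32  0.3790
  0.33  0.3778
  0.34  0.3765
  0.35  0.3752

T = 0.75;  σ√T = 0.3897
d₁ = [ln(437/441) + (0.051 + 0.45²/2)·0.75] / 0.3897 = [-0.0091 + 0.1142] / 0.3897 = 0.2696 → 0.27
√T = √0.75 = 0.8660
φ(d₁) = φ(0.27) = 0.3847
vega = S·φ(d₁)·√T = 437·0.3847·0.8660 = 145.5866

145.59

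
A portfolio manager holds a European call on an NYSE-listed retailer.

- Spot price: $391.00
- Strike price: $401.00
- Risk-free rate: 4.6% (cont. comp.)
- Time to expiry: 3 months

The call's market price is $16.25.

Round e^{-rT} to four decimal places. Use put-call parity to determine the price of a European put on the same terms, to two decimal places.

$21.68

exp(−rT) = exp(−0.046·0.25) = 0.9886
Put-call parity: C − P = S − K·e^(−rT) = 391 − 401·0.9886 = 391 − 396.4286 = -5.4286
P = C − (C − P) = 16.25 − (-5.4286) = 21.6786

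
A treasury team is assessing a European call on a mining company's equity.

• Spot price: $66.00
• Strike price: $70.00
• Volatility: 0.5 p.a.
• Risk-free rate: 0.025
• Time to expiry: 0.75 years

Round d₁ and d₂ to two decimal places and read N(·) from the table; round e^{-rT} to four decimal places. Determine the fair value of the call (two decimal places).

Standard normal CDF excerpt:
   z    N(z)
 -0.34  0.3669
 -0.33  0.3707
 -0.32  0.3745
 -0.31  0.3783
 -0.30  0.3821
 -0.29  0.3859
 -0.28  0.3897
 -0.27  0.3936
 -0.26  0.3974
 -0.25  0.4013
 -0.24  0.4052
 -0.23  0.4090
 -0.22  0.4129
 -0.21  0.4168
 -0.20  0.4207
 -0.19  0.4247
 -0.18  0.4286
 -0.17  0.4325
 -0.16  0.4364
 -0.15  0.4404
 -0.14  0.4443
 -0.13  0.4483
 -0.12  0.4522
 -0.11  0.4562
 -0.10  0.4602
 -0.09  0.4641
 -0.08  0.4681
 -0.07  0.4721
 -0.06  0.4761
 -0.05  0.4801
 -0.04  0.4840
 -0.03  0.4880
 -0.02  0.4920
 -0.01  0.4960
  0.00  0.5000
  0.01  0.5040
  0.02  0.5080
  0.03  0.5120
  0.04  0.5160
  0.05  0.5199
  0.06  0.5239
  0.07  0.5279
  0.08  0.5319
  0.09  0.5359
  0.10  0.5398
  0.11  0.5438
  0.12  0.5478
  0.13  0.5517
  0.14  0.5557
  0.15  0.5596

σ√T = 0.5·√0.75 = 0.4330
ln(S/K) + (r + σ²/2)T = ln(66/70) + (0.025 + 0.5²/2)·0.75 = -0.0588 + 0.1125 = 0.0537
d₁ = 0.0537 / 0.4330 = 0.1239 → 0.12
d₂ = d₁ − σ√T = 0.1239 − 0.4330 = -0.3091 → -0.31
e^(−rT) = e^(−0.025·0.75) = 0.9814
C = 66·N(0.12) − 70·0.9814·N(-0.31) = 66·0.5478 − 70·0.9814·0.3783 = 36.1548 − 25.9885 = 10.1663

$10.17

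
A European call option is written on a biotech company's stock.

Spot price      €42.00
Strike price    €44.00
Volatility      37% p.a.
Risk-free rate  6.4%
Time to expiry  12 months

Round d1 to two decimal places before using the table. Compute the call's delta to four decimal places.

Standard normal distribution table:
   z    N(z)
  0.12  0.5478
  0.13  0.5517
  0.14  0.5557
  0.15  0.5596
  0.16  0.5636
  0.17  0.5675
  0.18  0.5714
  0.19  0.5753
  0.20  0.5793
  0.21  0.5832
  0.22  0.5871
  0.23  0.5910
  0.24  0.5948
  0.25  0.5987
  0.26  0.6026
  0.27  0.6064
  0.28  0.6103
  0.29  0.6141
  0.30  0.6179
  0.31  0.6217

σ√T = 0.37·√1 = 0.3700
d₁ = [ln(42/44) + (0.064 + ½·0.37²)·1] / (σ√T) = (-0.0465 + 0.1325) / 0.3700 = 0.2322 ⇒ 0.23
N(d₁) = N(0.23) = 0.5910
Δ_call = N(d₁) = 0.5910

0.5910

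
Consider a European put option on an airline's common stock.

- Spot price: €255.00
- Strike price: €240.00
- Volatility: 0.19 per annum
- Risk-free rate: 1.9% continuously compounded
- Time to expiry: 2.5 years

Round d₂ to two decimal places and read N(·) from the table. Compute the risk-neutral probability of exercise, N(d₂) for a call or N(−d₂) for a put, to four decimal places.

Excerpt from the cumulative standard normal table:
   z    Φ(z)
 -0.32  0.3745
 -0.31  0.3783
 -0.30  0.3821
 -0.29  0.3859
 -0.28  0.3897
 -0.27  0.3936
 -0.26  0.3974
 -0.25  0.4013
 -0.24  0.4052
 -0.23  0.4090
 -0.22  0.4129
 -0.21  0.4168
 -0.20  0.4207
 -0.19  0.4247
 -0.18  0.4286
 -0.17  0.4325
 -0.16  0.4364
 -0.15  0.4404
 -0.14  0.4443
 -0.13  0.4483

0.4168

σ√T = 0.19 × 1.5811 = 0.3004
d₁ = [ln(255/240) + (0.019 + 0.19²/2)·2.5] / 0.3004 = [0.0606 + 0.0926] / 0.3004 = 0.5101 which rounds to 0.51
d₂ = d₁ − σ√T = 0.5101 − 0.3004 = 0.2097 which rounds to 0.21
Risk-neutral Pr[S_T < K] = N(−d₂) = N(-0.21) = 0.4168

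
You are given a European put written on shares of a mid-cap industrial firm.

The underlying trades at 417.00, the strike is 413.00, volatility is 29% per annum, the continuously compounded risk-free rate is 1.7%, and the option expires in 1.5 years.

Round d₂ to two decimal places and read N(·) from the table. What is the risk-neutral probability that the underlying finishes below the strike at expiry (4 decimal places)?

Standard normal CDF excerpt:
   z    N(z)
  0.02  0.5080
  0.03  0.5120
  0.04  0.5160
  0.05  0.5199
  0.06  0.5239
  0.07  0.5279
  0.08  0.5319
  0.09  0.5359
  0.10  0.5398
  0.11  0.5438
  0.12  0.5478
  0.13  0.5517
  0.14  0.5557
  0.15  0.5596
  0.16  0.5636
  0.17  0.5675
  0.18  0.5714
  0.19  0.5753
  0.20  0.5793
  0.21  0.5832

0.5319

σ√T = 0.29·√1.5 = 0.3552
ln(S/K) + (r + σ²/2)T = ln(417/413) + (0.017 + 0.29²/2)·1.5 = 0.0096 + 0.0886 = 0.0982
d₁ = 0.0982 / 0.3552 = 0.2765 ≈ 0.28
d₂ = d₁ − σ√T = 0.2765 − 0.3552 = -0.0787 ≈ -0.08
Risk-neutral Pr[S_T < K] = N(−d₂) = N(0.08) = 0.5319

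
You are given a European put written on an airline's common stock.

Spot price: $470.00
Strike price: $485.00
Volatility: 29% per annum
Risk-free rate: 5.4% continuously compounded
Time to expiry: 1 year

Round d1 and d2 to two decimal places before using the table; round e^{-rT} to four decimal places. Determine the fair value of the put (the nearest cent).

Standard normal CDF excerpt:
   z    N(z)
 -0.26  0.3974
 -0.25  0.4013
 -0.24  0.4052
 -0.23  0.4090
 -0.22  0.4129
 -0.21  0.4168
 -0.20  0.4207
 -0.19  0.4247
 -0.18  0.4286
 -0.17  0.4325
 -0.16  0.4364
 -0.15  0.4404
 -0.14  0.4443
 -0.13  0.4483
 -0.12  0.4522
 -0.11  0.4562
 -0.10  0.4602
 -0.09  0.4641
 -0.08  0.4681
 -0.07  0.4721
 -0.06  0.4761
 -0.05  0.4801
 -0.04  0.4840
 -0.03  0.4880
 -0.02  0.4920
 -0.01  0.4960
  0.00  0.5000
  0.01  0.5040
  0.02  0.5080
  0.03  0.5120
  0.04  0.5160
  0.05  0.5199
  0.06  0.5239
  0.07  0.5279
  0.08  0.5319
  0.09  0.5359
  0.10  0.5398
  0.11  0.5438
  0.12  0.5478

$48.50

T = 1;  σ√T = 0.2900
d₁ = [ln(470/485) + (0.054 + 0.29²/2)·1] / 0.2900 = [-0.0314 + 0.0960] / 0.2900 = 0.2229 ≈ 0.22
d₂ = d₁ − σ√T = 0.2229 − 0.2900 = -0.0671 ≈ -0.07
e^(−rT) = e^(−0.054·1) = 0.9474
N(−d₂) = N(0.07) = 0.5279;  N(−d₁) = N(-0.22) = 0.4129
P = 485·0.9474·0.5279 − 470·0.4129 = 242.5642 − 194.0630 = 48.5012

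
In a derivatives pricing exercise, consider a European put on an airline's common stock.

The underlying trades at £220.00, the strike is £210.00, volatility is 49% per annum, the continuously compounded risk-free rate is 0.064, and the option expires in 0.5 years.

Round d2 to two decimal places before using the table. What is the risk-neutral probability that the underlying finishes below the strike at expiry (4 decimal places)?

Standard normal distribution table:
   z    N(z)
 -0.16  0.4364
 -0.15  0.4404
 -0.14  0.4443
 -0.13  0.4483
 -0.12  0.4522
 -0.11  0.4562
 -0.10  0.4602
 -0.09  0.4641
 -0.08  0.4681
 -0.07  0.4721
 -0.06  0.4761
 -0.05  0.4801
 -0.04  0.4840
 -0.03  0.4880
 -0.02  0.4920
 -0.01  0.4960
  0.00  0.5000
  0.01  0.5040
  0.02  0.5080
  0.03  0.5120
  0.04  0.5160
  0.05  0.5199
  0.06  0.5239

0.4801

T = 0.5;  σ√T = 0.3465
ln(S/K) + (r + σ²/2)T = ln(220/210) + (0.064 + 0.49²/2)·0.5 = 0.0465 + 0.0920 = 0.1385
d₁ = 0.1385 / 0.3465 = 0.3999 ≈ 0.40
d₂ = d₁ − σ√T = 0.3999 − 0.3465 = 0.0534 ≈ 0.05
Pr(exercise) under Q = N(−d₂) = N(-0.05) = 0.4801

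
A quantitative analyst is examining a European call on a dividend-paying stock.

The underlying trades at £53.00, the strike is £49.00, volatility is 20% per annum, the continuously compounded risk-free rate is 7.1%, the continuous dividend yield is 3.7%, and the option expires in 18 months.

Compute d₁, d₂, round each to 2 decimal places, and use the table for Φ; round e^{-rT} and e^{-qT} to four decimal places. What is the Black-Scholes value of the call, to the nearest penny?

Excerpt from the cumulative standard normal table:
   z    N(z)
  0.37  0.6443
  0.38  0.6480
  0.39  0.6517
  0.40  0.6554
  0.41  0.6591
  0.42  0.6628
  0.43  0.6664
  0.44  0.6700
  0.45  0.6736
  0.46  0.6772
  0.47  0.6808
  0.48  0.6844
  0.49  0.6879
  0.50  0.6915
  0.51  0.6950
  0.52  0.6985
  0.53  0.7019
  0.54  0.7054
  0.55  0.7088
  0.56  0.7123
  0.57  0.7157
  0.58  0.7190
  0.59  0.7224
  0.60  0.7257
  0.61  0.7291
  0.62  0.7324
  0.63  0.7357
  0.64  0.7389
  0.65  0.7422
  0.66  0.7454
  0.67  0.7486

£8.18

σ√T = 0.2·√1.5 = 0.2449
ln(S/K) + (r − q + σ²/2)T = ln(53/49) + (0.071 − 0.037 + 0.2²/2)·1.5 = 0.0785 + 0.0810 = 0.1595
d₁ = 0.1595 / 0.2449 = 0.6510 ⇒ 0.65
d₂ = d₁ − σ√T = 0.6510 − 0.2449 = 0.4061 ⇒ 0.41
e^(−qT) = e^(−0.037·1.5) = 0.9460;  e^(−rT) = e^(−0.071·1.5) = 0.8990
N(d₁) = N(0.65) = 0.7422;  N(d₂) = N(0.41) = 0.6591
C = 53·0.9460·0.7422 − 49·0.8990·0.6591 = 37.2124 − 29.0340 = 8.1784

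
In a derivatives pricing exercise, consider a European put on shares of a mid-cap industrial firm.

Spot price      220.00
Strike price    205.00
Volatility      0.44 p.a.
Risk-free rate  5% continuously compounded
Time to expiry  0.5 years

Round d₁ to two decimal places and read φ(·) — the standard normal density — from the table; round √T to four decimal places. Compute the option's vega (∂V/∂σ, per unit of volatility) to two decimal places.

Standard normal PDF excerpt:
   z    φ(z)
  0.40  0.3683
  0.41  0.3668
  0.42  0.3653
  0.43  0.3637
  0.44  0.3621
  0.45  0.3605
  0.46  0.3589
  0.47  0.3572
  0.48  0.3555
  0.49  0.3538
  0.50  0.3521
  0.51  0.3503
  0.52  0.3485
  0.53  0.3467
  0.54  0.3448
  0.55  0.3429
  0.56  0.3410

55.83

σ√T = 0.44 × 0.7071 = 0.3111
d₁ = [ln(220/205) + (0.05 + 0.44²/2)·0.5] / 0.3111 = [0.0706 + 0.0734] / 0.3111 = 0.4629 → 0.46
√T = √0.5 = 0.7071
φ(d₁) = φ(0.46) = 0.3589
vega = S·φ(d₁)·√T = 220·0.3589·0.7071 = 55.8312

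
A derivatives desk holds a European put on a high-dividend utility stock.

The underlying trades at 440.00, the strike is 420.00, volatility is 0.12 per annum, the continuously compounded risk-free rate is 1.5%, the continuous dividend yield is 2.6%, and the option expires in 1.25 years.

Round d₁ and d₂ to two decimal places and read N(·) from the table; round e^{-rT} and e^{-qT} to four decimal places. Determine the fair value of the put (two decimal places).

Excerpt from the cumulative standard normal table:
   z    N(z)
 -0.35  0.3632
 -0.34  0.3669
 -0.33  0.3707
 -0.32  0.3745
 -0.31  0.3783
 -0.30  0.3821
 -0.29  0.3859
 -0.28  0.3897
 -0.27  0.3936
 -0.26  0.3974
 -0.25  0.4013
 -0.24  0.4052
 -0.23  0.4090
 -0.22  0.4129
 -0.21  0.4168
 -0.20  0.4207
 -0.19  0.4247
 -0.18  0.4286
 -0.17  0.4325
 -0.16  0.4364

σ√T = 0.12·√1.25 = 0.1342
d₁ = [ln(440/420) + (0.015 − 0.026 + 0.12²/2)·1.25] / 0.1342 = [0.0465 − 0.0047] / 0.1342 = 0.3113 ⇒ 0.31
d₂ = d₁ − σ√T = 0.3113 − 0.1342 = 0.1772 ⇒ 0.18
exp(−qT) = exp(−0.026·1.25) = 0.9680;  exp(−rT) = exp(−0.015·1.25) = 0.9814
P = 420·0.9814·N(-0.18) − 440·0.9680·N(-0.31) = 420·0.9814·0.4286 − 440·0.9680·0.3783 = 176.6638 − 161.1255 = 15.5382

15.54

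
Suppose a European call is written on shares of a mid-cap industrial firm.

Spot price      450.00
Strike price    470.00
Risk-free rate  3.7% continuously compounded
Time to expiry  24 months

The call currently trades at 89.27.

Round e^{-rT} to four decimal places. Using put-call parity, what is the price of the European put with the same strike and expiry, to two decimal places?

exp(−rT) = exp(−0.037·2) = 0.9287
Put-call parity: C − P = S − K·e^(−rT) = 450 − 470·0.9287 = 450 − 436.4890 = 13.5110
P = C − (C − P) = 89.27 − (13.5110) = 75.7590

75.76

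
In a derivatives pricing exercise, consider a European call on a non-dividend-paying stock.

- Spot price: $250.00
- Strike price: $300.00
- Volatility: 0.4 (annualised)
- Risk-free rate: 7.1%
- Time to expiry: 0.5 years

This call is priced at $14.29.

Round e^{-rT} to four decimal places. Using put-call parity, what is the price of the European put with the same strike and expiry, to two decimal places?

exp(−rT) = exp(−0.071·0.5) = 0.9651
Put-call parity: C − P = S − K·e^(−rT) = 250 − 300·0.9651 = 250 − 289.5300 = -39.5300
P = C − (C − P) = 14.29 − (-39.5300) = 53.8200

$53.82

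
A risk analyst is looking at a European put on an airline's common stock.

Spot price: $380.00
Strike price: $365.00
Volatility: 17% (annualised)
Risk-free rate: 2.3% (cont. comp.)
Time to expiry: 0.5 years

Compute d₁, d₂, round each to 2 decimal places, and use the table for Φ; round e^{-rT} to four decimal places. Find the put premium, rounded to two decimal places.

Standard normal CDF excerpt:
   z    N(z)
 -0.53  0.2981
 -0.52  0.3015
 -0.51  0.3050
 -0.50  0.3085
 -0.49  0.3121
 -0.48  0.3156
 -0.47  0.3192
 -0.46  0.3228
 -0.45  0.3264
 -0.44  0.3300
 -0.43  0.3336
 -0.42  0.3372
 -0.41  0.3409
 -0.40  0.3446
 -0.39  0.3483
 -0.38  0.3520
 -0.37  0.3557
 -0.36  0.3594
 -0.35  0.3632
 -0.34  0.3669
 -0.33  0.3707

σ√T = 0.17 × 0.7071 = 0.1202
d₁ = [ln(380/365) + (0.023 + 0.17²/2)·0.5] / 0.1202 = [0.0403 + 0.0187] / 0.1202 = 0.4908 ≈ 0.49
d₂ = d₁ − σ√T = 0.4908 − 0.1202 = 0.3706 ≈ 0.37
e^(−rT) = e^(−0.023·0.5) = 0.9886
P = 365·0.9886·N(-0.37) − 380·N(-0.49) = 365·0.9886·0.3557 − 380·0.3121 = 128.3504 − 118.5980 = 9.7524

$9.75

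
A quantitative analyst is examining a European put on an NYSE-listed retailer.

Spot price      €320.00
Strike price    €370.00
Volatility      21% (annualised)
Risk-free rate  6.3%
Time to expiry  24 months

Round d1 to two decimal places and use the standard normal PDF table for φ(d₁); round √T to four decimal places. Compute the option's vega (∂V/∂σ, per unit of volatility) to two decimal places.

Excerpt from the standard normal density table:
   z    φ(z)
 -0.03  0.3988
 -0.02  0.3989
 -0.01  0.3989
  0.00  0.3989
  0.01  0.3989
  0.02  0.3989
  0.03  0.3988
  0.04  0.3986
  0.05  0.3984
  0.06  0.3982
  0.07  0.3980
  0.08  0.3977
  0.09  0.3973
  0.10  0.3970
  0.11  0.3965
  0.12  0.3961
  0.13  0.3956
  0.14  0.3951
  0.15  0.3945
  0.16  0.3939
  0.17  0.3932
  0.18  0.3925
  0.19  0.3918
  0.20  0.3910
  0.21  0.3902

179.98

σ√T = 0.21 × 1.4142 = 0.2970
d₁ = [ln(320/370) + (0.063 + 0.21²/2)·2] / 0.2970 = [-0.1452 + 0.1701] / 0.2970 = 0.0839 → 0.08
√T = √2 = 1.4142
φ(d₁) = φ(0.08) = 0.3977
vega = S·φ(d₁)·√T = 320·0.3977·1.4142 = 179.9767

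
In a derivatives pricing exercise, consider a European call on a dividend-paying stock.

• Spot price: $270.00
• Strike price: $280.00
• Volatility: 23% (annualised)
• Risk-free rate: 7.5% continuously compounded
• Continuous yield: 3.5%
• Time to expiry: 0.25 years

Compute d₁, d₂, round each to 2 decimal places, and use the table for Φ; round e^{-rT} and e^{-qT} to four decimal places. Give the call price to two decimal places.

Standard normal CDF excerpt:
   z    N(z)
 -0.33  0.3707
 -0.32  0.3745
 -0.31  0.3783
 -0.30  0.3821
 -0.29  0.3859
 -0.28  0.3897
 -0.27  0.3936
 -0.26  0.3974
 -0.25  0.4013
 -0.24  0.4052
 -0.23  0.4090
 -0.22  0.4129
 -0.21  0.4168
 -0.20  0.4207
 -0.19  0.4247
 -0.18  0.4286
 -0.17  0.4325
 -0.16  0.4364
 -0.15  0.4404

T = 0.25;  σ√T = 0.1150
d₁ = [ln(270/280) + (0.075 − 0.035 + ½·0.23²)·0.25] / (σ√T) = (-0.0364 + 0.0166) / 0.1150 = -0.1718 ⇒ -0.17
d₂ = -0.1718 − 0.1150 = -0.2868 ⇒ -0.29
e^(−qT) = e^(−0.035·0.25) = 0.9913;  e^(−rT) = e^(−0.075·0.25) = 0.9814
N(d₁) = N(-0.17) = 0.4325;  N(d₂) = N(-0.29) = 0.3859
C = 270·0.9913·0.4325 − 280·0.9814·0.3859 = 115.7591 − 106.0422 = 9.7168

$9.72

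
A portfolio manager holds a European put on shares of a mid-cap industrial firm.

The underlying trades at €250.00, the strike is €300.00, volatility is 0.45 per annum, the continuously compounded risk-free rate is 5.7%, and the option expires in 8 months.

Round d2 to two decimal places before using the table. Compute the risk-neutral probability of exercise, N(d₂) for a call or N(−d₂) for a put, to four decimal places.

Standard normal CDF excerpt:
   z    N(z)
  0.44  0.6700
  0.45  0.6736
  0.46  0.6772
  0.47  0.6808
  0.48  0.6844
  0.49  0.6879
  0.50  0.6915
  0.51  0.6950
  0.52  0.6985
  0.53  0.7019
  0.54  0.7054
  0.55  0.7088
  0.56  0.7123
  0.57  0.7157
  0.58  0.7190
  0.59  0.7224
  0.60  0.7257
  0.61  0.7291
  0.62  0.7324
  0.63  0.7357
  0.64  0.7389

0.7190

σ√T = 0.45·√0.6667 = 0.3674
d₁ = [ln(250/300) + (0.057 + ½·0.45²)·0.6667] / (σ√T) = (-0.1823 + 0.1055) / 0.3674 = -0.2091 which rounds to -0.21
d₂ = -0.2091 − 0.3674 = -0.5765 which rounds to -0.58
Pr(exercise) under Q = N(−d₂) = N(0.58) = 0.7190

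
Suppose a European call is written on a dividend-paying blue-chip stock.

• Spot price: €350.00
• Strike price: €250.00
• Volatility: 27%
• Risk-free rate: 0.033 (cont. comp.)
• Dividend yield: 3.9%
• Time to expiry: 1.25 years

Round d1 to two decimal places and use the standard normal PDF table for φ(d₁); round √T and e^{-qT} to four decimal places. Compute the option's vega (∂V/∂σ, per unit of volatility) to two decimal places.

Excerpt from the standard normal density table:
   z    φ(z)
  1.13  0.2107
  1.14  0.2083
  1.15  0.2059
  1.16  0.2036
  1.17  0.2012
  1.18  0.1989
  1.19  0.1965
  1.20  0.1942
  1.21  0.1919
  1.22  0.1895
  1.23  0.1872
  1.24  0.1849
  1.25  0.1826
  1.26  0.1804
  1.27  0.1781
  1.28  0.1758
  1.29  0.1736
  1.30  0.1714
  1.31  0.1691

68.91

T = 1.25;  σ√T = 0.3019
d₁ = [ln(350/250) + (0.033 − 0.039 + ½·0.27²)·1.25] / (σ√T) = (0.3365 + 0.0381) / 0.3019 = 1.2407 ⇒ 1.24
√T = √1.25 = 1.1180
φ(d₁) = φ(1.24) = 0.1849
e^(−qT) = e^(−0.039·1.25) = 0.9524
vega = S·e^(−qT)·φ(d₁)·√T = 350·0.9524·0.1849·1.1180 = 68.9074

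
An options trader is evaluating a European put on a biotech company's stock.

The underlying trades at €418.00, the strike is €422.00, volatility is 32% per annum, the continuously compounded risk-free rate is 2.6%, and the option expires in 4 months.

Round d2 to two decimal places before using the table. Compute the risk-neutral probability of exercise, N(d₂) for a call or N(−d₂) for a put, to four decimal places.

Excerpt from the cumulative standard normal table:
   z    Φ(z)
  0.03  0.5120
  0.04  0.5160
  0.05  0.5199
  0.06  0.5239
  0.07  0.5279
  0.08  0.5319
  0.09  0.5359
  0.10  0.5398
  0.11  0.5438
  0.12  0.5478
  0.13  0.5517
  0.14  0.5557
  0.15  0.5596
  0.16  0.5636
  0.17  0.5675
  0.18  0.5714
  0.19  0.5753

σ√T = 0.32·√0.3333 = 0.1848
d₁ = [ln(418/422) + (0.026 + 0.32²/2)·0.3333] / 0.1848 = [-0.0095 + 0.0257] / 0.1848 = 0.0877 ⇒ 0.09
d₂ = d₁ − σ√T = 0.0877 − 0.1848 = -0.0970 ⇒ -0.10
Pr(exercise) under Q = N(−d₂) = N(0.10) = 0.5398

0.5398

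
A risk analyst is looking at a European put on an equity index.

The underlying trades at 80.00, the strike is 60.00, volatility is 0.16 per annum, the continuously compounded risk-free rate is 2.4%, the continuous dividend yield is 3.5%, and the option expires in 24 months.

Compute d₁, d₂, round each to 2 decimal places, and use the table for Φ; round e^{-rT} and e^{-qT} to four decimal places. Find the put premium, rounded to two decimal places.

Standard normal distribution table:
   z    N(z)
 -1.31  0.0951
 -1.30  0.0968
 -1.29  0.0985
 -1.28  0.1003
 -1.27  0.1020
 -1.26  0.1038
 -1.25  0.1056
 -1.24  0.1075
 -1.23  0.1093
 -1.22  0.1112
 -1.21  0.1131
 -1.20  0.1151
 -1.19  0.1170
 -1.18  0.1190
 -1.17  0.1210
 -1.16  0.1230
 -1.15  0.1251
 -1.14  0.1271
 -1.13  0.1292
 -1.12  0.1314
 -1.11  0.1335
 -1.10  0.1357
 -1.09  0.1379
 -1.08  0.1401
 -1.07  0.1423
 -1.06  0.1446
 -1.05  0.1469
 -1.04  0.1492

T = 2;  σ√T = 0.2263
d₁ = [ln(80/60) + (0.024 − 0.035 + 0.16²/2)·2] / 0.2263 = [0.2877 + 0.0036] / 0.2263 = 1.2873 ⇒ 1.29
d₂ = d₁ − σ√T = 1.2873 − 0.2263 = 1.0610 ⇒ 1.06
e^(−qT) = e^(−0.035·2) = 0.9324;  e^(−rT) = e^(−0.024·2) = 0.9531
N(−d₂) = N(-1.06) = 0.1446;  N(−d₁) = N(-1.29) = 0.0985
P = 60·0.9531·0.1446 − 80·0.9324·0.0985 = 8.2691 − 7.3473 = 0.9218

0.92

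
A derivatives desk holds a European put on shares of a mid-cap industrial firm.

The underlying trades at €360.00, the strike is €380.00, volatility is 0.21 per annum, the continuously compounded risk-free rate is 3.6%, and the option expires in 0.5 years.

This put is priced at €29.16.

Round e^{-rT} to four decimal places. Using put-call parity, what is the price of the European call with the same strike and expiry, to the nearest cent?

e^(−rT) = e^(−0.036·0.5) = 0.9822
Put-call parity: C − P = S − K·e^(−rT) = 360 − 380·0.9822 = 360 − 373.2360 = -13.2360
C = P + (C − P) = 29.16 + (-13.2360) = 15.9240

€15.92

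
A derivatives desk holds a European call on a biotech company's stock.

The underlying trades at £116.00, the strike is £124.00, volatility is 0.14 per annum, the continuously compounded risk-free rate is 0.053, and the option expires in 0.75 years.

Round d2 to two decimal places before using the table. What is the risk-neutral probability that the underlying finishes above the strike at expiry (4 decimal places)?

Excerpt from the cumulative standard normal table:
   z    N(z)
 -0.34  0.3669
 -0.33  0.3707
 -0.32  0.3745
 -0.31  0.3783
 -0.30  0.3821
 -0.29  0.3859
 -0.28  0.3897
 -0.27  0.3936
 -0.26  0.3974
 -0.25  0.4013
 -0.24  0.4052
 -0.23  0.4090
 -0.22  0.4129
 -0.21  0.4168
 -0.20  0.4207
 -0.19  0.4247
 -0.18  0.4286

σ√T = 0.14·√0.75 = 0.1212
d₁ = [ln(116/124) + (0.053 + 0.14²/2)·0.75] / 0.1212 = [-0.0667 + 0.0471] / 0.1212 = -0.1616 ⇒ -0.16
d₂ = d₁ − σ√T = -0.1616 − 0.1212 = -0.2828 ⇒ -0.28
Risk-neutral Pr[S_T > K] = N(d₂) = N(-0.28) = 0.3897

0.3897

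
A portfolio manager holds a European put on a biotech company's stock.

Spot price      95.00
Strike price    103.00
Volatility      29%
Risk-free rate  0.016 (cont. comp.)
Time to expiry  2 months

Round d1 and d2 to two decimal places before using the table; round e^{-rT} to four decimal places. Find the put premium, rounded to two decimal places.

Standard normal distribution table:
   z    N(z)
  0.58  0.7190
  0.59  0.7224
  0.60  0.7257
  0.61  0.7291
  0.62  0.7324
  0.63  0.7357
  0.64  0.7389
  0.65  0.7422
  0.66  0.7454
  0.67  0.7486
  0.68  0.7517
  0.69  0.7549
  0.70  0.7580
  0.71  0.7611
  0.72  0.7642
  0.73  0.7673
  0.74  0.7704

9.56

σ√T = 0.29 × 0.4082 = 0.1184
d₁ = [ln(95/103) + (0.016 + ½·0.29²)·0.1667] / (σ√T) = (-0.0809 + 0.0097) / 0.1184 = -0.6012 ≈ -0.60
d₂ = -0.6012 − 0.1184 = -0.7196 ≈ -0.72
e^(−rT) = e^(−0.016·0.1667) = 0.9973
N(−d₂) = N(0.72) = 0.7642;  N(−d₁) = N(0.60) = 0.7257
P = 103·0.9973·0.7642 − 95·0.7257 = 78.5001 − 68.9415 = 9.5586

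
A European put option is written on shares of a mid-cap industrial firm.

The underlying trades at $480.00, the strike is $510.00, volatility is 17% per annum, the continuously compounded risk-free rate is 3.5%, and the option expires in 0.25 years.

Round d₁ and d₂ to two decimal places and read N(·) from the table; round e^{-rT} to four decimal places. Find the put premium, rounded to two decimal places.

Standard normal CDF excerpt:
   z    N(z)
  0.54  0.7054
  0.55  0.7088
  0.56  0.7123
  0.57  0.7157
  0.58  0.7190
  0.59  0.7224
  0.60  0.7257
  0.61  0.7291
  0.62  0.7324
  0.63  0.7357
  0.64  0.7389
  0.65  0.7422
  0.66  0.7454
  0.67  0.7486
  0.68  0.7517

σ√T = 0.17·√0.25 = 0.0850
ln(S/K) + (r + σ²/2)T = ln(480/510) + (0.035 + 0.17²/2)·0.25 = -0.0606 + 0.0124 = -0.0483
d₁ = -0.0483 / 0.0850 = -0.5678 ≈ -0.57
d₂ = d₁ − σ√T = -0.5678 − 0.0850 = -0.6528 ≈ -0.65
exp(−rT) = exp(−0.035·0.25) = 0.9913
P = 510·0.9913·N(0.65) − 480·N(0.57) = 510·0.9913·0.7422 − 480·0.7157 = 375.2289 − 343.5360 = 31.6929

$31.69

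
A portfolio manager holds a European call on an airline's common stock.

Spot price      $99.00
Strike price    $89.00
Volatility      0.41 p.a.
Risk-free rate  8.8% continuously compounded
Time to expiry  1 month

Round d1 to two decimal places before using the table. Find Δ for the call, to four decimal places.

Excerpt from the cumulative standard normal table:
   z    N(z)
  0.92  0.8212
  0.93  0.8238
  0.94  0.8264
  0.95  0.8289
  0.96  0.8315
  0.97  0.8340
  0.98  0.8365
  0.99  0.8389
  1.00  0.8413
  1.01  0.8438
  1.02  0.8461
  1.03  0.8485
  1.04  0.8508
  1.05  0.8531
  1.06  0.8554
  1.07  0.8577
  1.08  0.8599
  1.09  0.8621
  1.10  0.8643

σ√T = 0.41 × 0.2887 = 0.1184
d₁ = [ln(99/89) + (0.088 + ½·0.41²)·0.08333] / (σ√T) = (0.1065 + 0.0143) / 0.1184 = 1.0208 which rounds to 1.02
N(d₁) = N(1.02) = 0.8461
Δ_call = N(d₁) = 0.8461

0.8461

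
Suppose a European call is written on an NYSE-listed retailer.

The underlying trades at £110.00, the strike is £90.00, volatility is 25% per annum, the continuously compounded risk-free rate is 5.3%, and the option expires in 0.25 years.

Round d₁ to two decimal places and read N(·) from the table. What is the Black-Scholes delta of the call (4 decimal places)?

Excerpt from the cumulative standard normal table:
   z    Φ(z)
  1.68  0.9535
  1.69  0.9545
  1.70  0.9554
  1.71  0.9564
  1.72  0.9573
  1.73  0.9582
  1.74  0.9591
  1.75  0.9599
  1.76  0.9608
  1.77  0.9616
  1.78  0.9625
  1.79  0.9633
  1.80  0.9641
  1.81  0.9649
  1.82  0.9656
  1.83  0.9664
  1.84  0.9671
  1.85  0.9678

T = 0.25;  σ√T = 0.1250
d₁ = [ln(110/90) + (0.053 + ½·0.25²)·0.25] / (σ√T) = (0.2007 + 0.0211) / 0.1250 = 1.7739 ≈ 1.77
N(d₁) = N(1.77) = 0.9616
Δ_call = N(d₁) = 0.9616

0.9616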